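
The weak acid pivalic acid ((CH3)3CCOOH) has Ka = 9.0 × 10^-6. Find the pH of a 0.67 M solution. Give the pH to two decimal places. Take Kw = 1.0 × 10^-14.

pH = 2.61

(CH3)3CCOOH ⇌ (CH3)3CCOO- + H+
From the ICE table, Ka = [H+]²/(0.67 − [H+]) = 9.0 × 10^-6.
Since Ka ≪ C₀, [H+] ≈ √(Ka·C₀) = 2.46 × 10^-3 M.
Check: 0.37% ionized — well under 5%, approximation valid.
pH = −log(2.46 × 10^-3) = 2.61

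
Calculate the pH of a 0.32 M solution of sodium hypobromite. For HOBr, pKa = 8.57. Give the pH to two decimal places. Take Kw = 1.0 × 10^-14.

pH = 11.04

OBr- is the conjugate base of the weak acid HOBr.
Ka = 10^(−8.57) = 2.69 × 10^-9
Kb = Kw/Ka = 1.0×10^-14 / 2.69 × 10^-9 = 3.72 × 10^-6
Let x = [OH-] at equilibrium. Kb = x²/(0.32 − x).
Neglecting x in the denominator: x = √(3.72 × 10^-6 × 0.32) = 1.09 × 10^-3 M
pOH = 2.96, so pH = 14.00 − pOH = 11.04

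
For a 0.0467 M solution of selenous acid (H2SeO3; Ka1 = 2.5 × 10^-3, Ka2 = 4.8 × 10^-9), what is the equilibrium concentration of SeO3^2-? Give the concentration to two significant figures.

First ionization gives [H+] ≈ [HSeO3-] = 9.63 × 10^-3 M.
Second step: Ka2 = [H+][SeO3^2-]/[HSeO3-] ≈ [SeO3^2-] (since [H+] ≈ [HSeO3-]).
So [SeO3^2-] ≈ Ka2.

4.8 × 10^-9 M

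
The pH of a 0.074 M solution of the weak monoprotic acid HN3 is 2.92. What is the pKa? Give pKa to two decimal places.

pKa = 4.70

[H+] = 10^(-2.92) = 1.20 × 10^-3 M
At equilibrium [HA] = 0.074 − 1.20 × 10^-3 = 7.28 × 10^-2 M
Ka = [H+][A-]/[HA] = (1.20 × 10^-3)² / 7.28 × 10^-2 = 1.98 × 10^-5
pKa = -log(1.98 × 10^-5) = 4.70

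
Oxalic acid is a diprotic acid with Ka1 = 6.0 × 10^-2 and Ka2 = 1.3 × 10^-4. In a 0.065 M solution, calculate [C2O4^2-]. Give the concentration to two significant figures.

First ionization gives [H+] ≈ [HC2O4-] = 3.93 × 10^-2 M.
Second step: Ka2 = [H+][C2O4^2-]/[HC2O4-] ≈ [C2O4^2-] (since [H+] ≈ [HC2O4-]).
So [C2O4^2-] ≈ Ka2.

1.3 × 10^-4 M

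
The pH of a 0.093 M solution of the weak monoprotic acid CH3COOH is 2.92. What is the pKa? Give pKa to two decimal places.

pKa = 4.80

[H+] = 10^(-2.92) = 1.20 × 10^-3 M
At equilibrium [HA] = 0.093 − 1.20 × 10^-3 = 9.18 × 10^-2 M
Ka = [H+][A-]/[HA] = (1.20 × 10^-3)² / 9.18 × 10^-2 = 1.57 × 10^-5
pKa = -log(1.57 × 10^-5) = 4.80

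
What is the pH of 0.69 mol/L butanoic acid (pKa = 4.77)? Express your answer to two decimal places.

pH = 2.47

CH3(CH2)2COOH ⇌ CH3(CH2)2COO- + H+
Ka = 10^(−4.77) = 1.70 × 10^-5
Ka = [H+]²/(0.69 − [H+]) = 1.70 × 10^-5
Since Ka ≪ C₀, [H+] ≈ √(Ka·C₀) = 3.42 × 10^-3 M.
pH = −log[H+] = −log(3.42 × 10^-3) = 2.47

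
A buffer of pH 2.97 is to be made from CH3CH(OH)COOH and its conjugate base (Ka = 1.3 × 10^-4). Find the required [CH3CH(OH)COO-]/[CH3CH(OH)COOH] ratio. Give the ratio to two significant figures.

ratio = 0.12

pKa = -log(1.3 × 10^-4) = 3.886
pH = pKa + log(r) ⇒ log(r) = 2.97 − 3.886 = -0.916
r = [CH3CH(OH)COO-]/[CH3CH(OH)COOH] = 10^(-0.916) = 0.121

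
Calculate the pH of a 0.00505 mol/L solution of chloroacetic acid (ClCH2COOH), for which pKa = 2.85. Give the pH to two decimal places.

ClCH2COOH ⇌ ClCH2COO- + H+
Ka = 10^(−2.85) = 1.41 × 10^-3
From the ICE table, Ka = [H+]²/(0.00505 − [H+]) = 1.41 × 10^-3.
[H+] is not negligible relative to C₀; solve [H+]² + 0.00141·[H+] − 7.12e-06 = 0.
[H+] = (−Ka + √(Ka² + 4·Ka·C₀))/2 = 2.05 × 10^-3 M
pH = −log[H+] = −log(2.05 × 10^-3) = 2.69

pH = 2.69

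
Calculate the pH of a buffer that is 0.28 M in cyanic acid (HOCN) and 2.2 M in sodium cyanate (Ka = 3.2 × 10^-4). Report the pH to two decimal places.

pH = 4.39

pKa = −log(3.2 × 10^-4) = 3.495
pH = pKa + log([A⁻]/[HA]) = 3.495 + log(2.2/0.28)
pH = 3.495 + (+0.895) = 4.39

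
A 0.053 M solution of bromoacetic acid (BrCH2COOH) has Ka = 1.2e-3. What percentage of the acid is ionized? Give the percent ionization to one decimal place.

14.0%

BrCH2COOH ⇌ BrCH2COO- + H+; let x = [H+] at equilibrium.
Solve x² + 0.0012x − 6.36e-05 = 0 → x = 7.40 × 10^-3 M
% ionization = x/C₀ × 100% = 7.40 × 10^-3/0.053 × 100% = 14.0%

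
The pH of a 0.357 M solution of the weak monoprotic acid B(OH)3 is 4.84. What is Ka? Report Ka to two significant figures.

Ka = 5.9 × 10^-10

[H+] = 10^(-4.84) = 1.45 × 10^-5 M
At equilibrium [HA] = 0.357 − 1.45 × 10^-5 = 3.57 × 10^-1 M
Ka = [H+][A-]/[HA] = (1.45 × 10^-5)² / 3.57 × 10^-1 = 5.9 × 10^-10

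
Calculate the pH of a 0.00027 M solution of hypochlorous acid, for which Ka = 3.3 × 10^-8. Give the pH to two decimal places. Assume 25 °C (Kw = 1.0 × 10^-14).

pH = 5.53

HOCl ⇌ OCl- + H+
From the ICE table, Ka = x²/(0.00027 − x) = 3.3 × 10^-8.
Assume x ≪ 0.00027: x ≈ √(3.3 × 10^-8 × 0.00027) = 2.98 × 10^-6 M
pH = −log(2.98 × 10^-6) = 5.53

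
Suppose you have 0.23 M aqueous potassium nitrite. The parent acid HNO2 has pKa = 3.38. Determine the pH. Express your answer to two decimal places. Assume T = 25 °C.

NO2- is the conjugate base of the weak acid HNO2.
Ka = 10^(−3.38) = 4.17 × 10^-4
Kb = Kw/Ka = 1.0×10^-14 / 4.17 × 10^-4 = 2.40 × 10^-11
From the ICE table, Kb = x²/(0.23 − x) = 2.40 × 10^-11.
Assume x ≪ 0.23: x ≈ √(2.40 × 10^-11 × 0.23) = 2.35 × 10^-6 M
Check: 0.001% ionized — well under 5%, approximation valid.
pOH = −log(2.35 × 10^-6) = 5.63; pH = 14.00 − 5.63 = 8.37

pH = 8.37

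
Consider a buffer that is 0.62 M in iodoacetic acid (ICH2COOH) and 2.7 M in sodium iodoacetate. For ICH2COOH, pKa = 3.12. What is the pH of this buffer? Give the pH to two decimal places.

Using pH = pKa + log([base]/[acid]) with [base]/[acid] = 2.7/0.62:
pH = 3.12 + (+0.639) = 3.76

pH = 3.76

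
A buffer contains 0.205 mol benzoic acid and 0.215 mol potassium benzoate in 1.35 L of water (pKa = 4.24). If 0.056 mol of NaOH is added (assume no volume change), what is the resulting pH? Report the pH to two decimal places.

pH = 4.50

After neutralization: n(C6H5COOH) = 0.149 mol, n(C6H5COO-) = 0.271 mol.
Henderson–Hasselbalch with mole ratio 0.271/0.149: pH = 4.24 + (+0.260)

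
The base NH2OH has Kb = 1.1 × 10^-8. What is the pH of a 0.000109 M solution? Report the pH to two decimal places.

NH2OH + H2O ⇌ NH3OH+ + OH-
Kb = [OH-]²/(0.000109 − [OH-]) = 1.1 × 10^-8
Neglecting [OH-] in the denominator: [OH-] = √(1.1 × 10^-8 × 0.000109) = 1.09 × 10^-6 M
pOH = 5.96, so pH = 14.00 − pOH = 8.04

pH = 8.04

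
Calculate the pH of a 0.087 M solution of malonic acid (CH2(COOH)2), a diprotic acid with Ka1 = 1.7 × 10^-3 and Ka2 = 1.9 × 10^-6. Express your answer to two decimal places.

pH = 1.95

Ka1 ≫ Ka2, so treat the first dissociation as the only significant source of H+.
Ka1 = x²/(0.087 − x) = 1.7 × 10^-3
Solving the quadratic: x = (−Ka1 + √(Ka1² + 4·Ka1·C₀))/2 = 1.13 × 10^-2 M
pH = −log(1.13 × 10^-2) = 1.95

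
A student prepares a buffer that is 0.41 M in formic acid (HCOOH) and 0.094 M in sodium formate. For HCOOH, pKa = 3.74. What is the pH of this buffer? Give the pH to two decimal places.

pH = 3.10

Henderson–Hasselbalch: pH = pKa + log([HCOO-]/[HCOOH]) = 3.74 + log(0.094/0.41)
pH = 3.74 + (-0.640) = 3.10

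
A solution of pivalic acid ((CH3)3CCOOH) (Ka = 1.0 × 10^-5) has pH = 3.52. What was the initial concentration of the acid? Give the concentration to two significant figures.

C₀ = 9.4 × 10^-3 M

[H+] = 10^(-3.52) = 3.02 × 10^-4 M = x
Ka = x²/(C₀ − x) ⇒ C₀ = x + x²/Ka
C₀ = 3.02 × 10^-4 + (3.02 × 10^-4)²/(1.0 × 10^-5) = 9.42 × 10^-3 M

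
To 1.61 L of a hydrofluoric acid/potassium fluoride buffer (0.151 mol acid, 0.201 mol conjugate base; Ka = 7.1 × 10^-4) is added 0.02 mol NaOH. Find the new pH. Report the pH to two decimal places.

OH- converts HF to F-: HF → 0.131 mol, F- → 0.221 mol.
pKa = −log(7.1 × 10^-4) = 3.149
pH = pKa + log(n_F-/n_HF) = 3.149 + log(0.221/0.131) = 3.149 + (+0.227)

pH = 3.38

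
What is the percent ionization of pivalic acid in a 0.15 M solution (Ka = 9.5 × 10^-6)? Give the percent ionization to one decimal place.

(CH3)3CCOOH ⇌ (CH3)3CCOO- + H+; let x = [H+] at equilibrium.
x ≈ √(Ka·C₀) = √(9.5 × 10^-6 × 0.15) = 1.19 × 10^-3 M
% ionization = x/C₀ × 100% = 1.19 × 10^-3/0.15 × 100% = 0.8%

0.8%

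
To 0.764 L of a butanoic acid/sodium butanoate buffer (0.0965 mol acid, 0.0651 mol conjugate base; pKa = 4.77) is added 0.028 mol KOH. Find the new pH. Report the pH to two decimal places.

pH = 4.90

After neutralization: n(CH3(CH2)2COOH) = 0.0685 mol, n(CH3(CH2)2COO-) = 0.0931 mol.
pH = pKa + log([A⁻]/[HA]) = 4.77 + log(0.0931/0.0685) = 4.77 +0.133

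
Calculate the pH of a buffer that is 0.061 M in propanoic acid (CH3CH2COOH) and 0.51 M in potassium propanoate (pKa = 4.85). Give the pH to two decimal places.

Using pH = pKa + log([base]/[acid]) with [base]/[acid] = 0.51/0.061:
pH = 4.85 + (+0.922) = 5.77

pH = 5.77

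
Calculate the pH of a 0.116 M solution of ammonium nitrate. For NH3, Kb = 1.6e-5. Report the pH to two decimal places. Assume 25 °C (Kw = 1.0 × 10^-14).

NH4+ is the conjugate acid of the weak base NH3.
Ka = Kw/Kb = 1.0×10^-14 / 1.6 × 10^-5 = 6.25 × 10^-10
From the ICE table, Ka = x²/(0.116 − x) = 6.25 × 10^-10.
Neglecting x in the denominator: x = √(6.25 × 10^-10 × 0.116) = 8.51 × 10^-6 M
pH = −log[H+] = −log(8.51 × 10^-6) = 5.07

pH = 5.07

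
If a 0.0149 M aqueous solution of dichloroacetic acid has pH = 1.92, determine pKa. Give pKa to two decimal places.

pKa = 1.30

[H+] = 10^(-1.92) = 1.20 × 10^-2 M
At equilibrium [HA] = 0.0149 − 1.20 × 10^-2 = 2.90 × 10^-3 M
Ka = [H+][A-]/[HA] = (1.20 × 10^-2)² / 2.90 × 10^-3 = 4.97 × 10^-2
pKa = -log(4.97 × 10^-2) = 1.30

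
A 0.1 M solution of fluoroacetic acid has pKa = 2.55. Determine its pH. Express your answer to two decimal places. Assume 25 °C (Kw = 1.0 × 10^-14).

FCH2COOH ⇌ FCH2COO- + H+
Ka = 10^(−2.55) = 2.82 × 10^-3
Let x = [H+] at equilibrium. Ka = x²/(0.1 − x).
Here C₀/Ka ≈ 35.5, so the small-x approximation fails. Use the quadratic:
x = [−0.00282 + √(0.00282² + 0.00113)]/2 = 1.54 × 10^-2 M
pH = −log(1.54 × 10^-2) = 1.81

pH = 1.81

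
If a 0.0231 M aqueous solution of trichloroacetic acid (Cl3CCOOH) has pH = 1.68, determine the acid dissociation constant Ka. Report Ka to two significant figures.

Ka = 2.0 × 10^-1

[H+] = 10^(-1.68) = 2.09 × 10^-2 M
At equilibrium [HA] = 0.0231 − 2.09 × 10^-2 = 2.20 × 10^-3 M
Ka = [H+][A-]/[HA] = (2.09 × 10^-2)² / 2.20 × 10^-3 = 2.0 × 10^-1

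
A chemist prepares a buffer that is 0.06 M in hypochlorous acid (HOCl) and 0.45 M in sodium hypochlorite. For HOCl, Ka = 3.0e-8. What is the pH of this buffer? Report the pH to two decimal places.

pKa = −log(3.0 × 10^-8) = 7.523
Using pH = pKa + log([base]/[acid]) with [base]/[acid] = 0.45/0.06:
pH = 7.523 + (+0.875) = 8.40

pH = 8.40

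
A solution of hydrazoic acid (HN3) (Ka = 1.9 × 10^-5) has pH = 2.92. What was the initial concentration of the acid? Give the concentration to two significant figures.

[H+] = 10^(-2.92) = 1.20 × 10^-3 M = x
Ka = x²/(C₀ − x) ⇒ C₀ = x + x²/Ka
C₀ = 1.20 × 10^-3 + (1.20 × 10^-3)²/(1.9 × 10^-5) = 7.70 × 10^-2 M

C₀ = 7.7 × 10^-2 M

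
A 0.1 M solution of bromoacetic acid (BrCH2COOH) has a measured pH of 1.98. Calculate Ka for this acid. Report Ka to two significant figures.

[H+] = 10^(-1.98) = 1.05 × 10^-2 M
At equilibrium [HA] = 0.1 − 1.05 × 10^-2 = 8.95 × 10^-2 M
Ka = [H+][A-]/[HA] = (1.05 × 10^-2)² / 8.95 × 10^-2 = 1.2 × 10^-3

Ka = 1.2 × 10^-3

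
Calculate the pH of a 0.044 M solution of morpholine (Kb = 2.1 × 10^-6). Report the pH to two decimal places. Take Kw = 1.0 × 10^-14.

pH = 10.48

C4H8ONH + H2O ⇌ C4H8ONH2+ + OH-
Kb = [OH-]²/(0.044 − [OH-]) = 2.1 × 10^-6
Neglecting [OH-] in the denominator: [OH-] = √(2.1 × 10^-6 × 0.044) = 3.04 × 10^-4 M
pOH = −log(3.04 × 10^-4) = 3.52; pH = 14.00 − 3.52 = 10.48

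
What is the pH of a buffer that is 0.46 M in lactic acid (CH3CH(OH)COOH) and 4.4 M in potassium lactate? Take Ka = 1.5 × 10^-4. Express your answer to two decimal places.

pKa = −log(1.5 × 10^-4) = 3.824
pH = pKa + log([A⁻]/[HA]) = 3.824 + log(4.4/0.46)
pH = 3.824 + (+0.981) = 4.80

pH = 4.80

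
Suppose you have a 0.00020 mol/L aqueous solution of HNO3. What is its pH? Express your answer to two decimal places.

pH = 3.70

HNO3 is a strong acid and dissociates completely, so [H+] = 0.00020 M.
pH = -log(0.0002) = 3.70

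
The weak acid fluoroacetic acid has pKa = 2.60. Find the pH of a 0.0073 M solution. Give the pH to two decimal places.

pH = 2.49

FCH2COOH ⇌ FCH2COO- + H+
Ka = 10^(−2.60) = 2.51 × 10^-3
Ka = [H+]²/(0.0073 − [H+]) = 2.51 × 10^-3
The 5% rule fails; solving [H+]² + Ka·[H+] − Ka·C₀ = 0 exactly:
[H+] = [−0.00251 + √(0.00251² + 7.33e-05)]/2 = 3.21 × 10^-3 M
pH = −log[H+] = −log(3.21 × 10^-3) = 2.49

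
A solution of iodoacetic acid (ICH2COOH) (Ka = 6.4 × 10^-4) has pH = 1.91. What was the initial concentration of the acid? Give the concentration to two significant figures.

[H+] = 10^(-1.91) = 1.23 × 10^-2 M = x
Ka = x²/(C₀ − x) ⇒ C₀ = x + x²/Ka
C₀ = 1.23 × 10^-2 + (1.23 × 10^-2)²/(6.4 × 10^-4) = 2.49 × 10^-1 M

C₀ = 2.5 × 10^-1 M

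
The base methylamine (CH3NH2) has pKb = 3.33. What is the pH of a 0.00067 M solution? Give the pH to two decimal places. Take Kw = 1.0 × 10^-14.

pH = 10.57

CH3NH2 + H2O ⇌ CH3NH3+ + OH-
Kb = 10^(−3.33) = 4.68 × 10^-4
From the ICE table, Kb = x²/(0.00067 − x) = 4.68 × 10^-4.
x is not negligible relative to C₀; solve x² + 0.000468·x − 3.14e-07 = 0.
x = (−Kb + √(Kb² + 4·Kb·C₀))/2 = 3.73 × 10^-4 M
pOH = 3.43, so pH = 14.00 − pOH = 10.57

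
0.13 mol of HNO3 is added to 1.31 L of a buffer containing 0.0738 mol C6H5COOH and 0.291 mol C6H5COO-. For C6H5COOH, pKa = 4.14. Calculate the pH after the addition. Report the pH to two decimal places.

Added H+ converts C6H5COO- to C6H5COOH: C6H5COOH → 0.204 mol, C6H5COO- → 0.161 mol.
Henderson–Hasselbalch with mole ratio 0.161/0.204: pH = 4.14 + (-0.103)

pH = 4.04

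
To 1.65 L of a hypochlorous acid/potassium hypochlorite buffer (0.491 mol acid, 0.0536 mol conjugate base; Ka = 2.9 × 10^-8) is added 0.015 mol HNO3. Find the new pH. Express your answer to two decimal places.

pH = 6.42

Added H+ converts OCl- to HOCl: HOCl → 0.506 mol, OCl- → 0.0386 mol.
pKa = −log(2.9 × 10^-8) = 7.538
Henderson–Hasselbalch with mole ratio 0.0386/0.506: pH = 7.538 + (-1.118)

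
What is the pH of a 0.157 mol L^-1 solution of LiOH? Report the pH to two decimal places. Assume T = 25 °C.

LiOH is a strong base; [OH-] = 0.157 M.
pOH = -log(0.157) = 0.80
pH = 14.00 - 0.80 = 13.20

pH = 13.20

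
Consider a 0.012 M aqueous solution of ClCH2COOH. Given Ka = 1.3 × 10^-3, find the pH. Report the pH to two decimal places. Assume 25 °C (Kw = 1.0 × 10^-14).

ClCH2COOH ⇌ ClCH2COO- + H+
Ka = [H+]²/(0.012 − [H+]) = 1.3 × 10^-3
Here C₀/Ka ≈ 9.23, so the small-[H+] approximation fails. Use the quadratic:
[H+] = [−0.0013 + √(0.0013² + 6.24e-05)]/2 = 3.35 × 10^-3 M
pH = −log(3.35 × 10^-3) = 2.47

pH = 2.47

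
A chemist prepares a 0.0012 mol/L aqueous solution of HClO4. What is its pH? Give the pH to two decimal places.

HClO4 is a strong acid and dissociates completely, so [H+] = 0.0012 M.
pH = -log(0.0012) = 2.92

pH = 2.92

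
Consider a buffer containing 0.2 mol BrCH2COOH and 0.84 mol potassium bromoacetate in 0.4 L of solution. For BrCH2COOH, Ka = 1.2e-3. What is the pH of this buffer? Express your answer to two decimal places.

pKa = −log(1.2 × 10^-3) = 2.921
Using pH = pKa + log([base]/[acid]) with [base]/[acid] = 0.84/0.2:
pH = 2.921 + (+0.623) = 3.54

pH = 3.54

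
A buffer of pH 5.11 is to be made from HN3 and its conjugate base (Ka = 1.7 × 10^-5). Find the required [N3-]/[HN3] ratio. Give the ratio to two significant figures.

pKa = -log(1.7 × 10^-5) = 4.770
pH = pKa + log(r) ⇒ log(r) = 5.11 − 4.770 = +0.340
r = [N3-]/[HN3] = 10^(+0.340) = 2.19

ratio = 2.2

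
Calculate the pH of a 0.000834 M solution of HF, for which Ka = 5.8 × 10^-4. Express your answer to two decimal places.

pH = 3.33

HF ⇌ F- + H+
From the ICE table, Ka = [H+]²/(0.000834 − [H+]) = 5.8 × 10^-4.
The 5% rule fails; solving [H+]² + Ka·[H+] − Ka·C₀ = 0 exactly:
[H+] = [−0.00058 + √(0.00058² + 1.93e-06)]/2 = 4.64 × 10^-4 M
pH = −log(4.64 × 10^-4) = 3.33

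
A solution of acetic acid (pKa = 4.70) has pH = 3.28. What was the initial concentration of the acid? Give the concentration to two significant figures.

C₀ = 1.4 × 10^-2 M

[H+] = 10^(-3.28) = 5.25 × 10^-4 M = x
Ka = 10^(−4.70) = 2.00 × 10^-5
Ka = x²/(C₀ − x) ⇒ C₀ = x + x²/Ka
C₀ = 5.25 × 10^-4 + (5.25 × 10^-4)²/(2.00 × 10^-5) = 1.43 × 10^-2 M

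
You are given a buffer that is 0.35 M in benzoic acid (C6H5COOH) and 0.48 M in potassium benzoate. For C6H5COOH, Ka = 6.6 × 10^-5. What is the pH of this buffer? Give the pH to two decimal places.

pH = 4.32

pKa = −log(6.6 × 10^-5) = 4.180
pH = pKa + log([A⁻]/[HA]) = 4.180 + log(0.48/0.35)
pH = 4.180 + (+0.137) = 4.32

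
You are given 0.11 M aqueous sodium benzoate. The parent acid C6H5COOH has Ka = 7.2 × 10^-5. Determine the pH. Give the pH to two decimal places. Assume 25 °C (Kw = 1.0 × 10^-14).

C6H5COO- is the conjugate base of the weak acid C6H5COOH.
Kb = Kw/Ka = 1.0×10^-14 / 7.2 × 10^-5 = 1.39 × 10^-10
From the ICE table, Kb = x²/(0.11 − x) = 1.39 × 10^-10.
Neglecting x in the denominator: x = √(1.39 × 10^-10 × 0.11) = 3.91 × 10^-6 M
pOH = 5.41, so pH = 14.00 − pOH = 8.59

pH = 8.59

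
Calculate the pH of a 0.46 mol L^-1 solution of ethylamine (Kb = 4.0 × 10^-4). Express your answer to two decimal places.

pH = 12.13

C2H5NH2 + H2O ⇌ C2H5NH3+ + OH-
Let x = [OH-] at equilibrium. Kb = x²/(0.46 − x).
Since Kb ≪ C₀, x ≈ √(Kb·C₀) = 1.36 × 10^-2 M.
pOH = −log(1.36 × 10^-2) = 1.87; pH = 14.00 − 1.87 = 12.13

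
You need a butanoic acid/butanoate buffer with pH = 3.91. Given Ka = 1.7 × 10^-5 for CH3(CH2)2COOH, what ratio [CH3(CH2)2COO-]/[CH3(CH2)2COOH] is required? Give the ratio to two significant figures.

ratio = 0.14

pKa = -log(1.7 × 10^-5) = 4.770
pH = pKa + log(r) ⇒ log(r) = 3.91 − 4.770 = -0.860
r = [CH3(CH2)2COO-]/[CH3(CH2)2COOH] = 10^(-0.860) = 0.138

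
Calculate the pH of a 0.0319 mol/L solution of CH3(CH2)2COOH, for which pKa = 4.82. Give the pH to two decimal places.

pH = 3.16

CH3(CH2)2COOH ⇌ CH3(CH2)2COO- + H+
Ka = 10^(−4.82) = 1.51 × 10^-5
Ka = [H+]²/(0.0319 − [H+]) = 1.51 × 10^-5
Neglecting [H+] in the denominator: [H+] = √(1.51 × 10^-5 × 0.0319) = 6.94 × 10^-4 M
Check: 2.2% ionized — well under 5%, approximation valid.
pH = −log[H+] = −log(6.94 × 10^-4) = 3.16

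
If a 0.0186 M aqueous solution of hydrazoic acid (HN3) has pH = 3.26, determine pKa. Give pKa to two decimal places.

pKa = 4.78

[H+] = 10^(-3.26) = 5.50 × 10^-4 M
At equilibrium [HA] = 0.0186 − 5.50 × 10^-4 = 1.81 × 10^-2 M
Ka = [H+][A-]/[HA] = (5.50 × 10^-4)² / 1.81 × 10^-2 = 1.67 × 10^-5
pKa = -log(1.67 × 10^-5) = 4.78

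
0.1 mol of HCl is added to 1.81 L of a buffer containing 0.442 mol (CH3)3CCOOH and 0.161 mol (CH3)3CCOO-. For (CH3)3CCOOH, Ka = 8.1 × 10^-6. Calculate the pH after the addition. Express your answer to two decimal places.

After neutralization: n((CH3)3CCOOH) = 0.542 mol, n((CH3)3CCOO-) = 0.061 mol.
pKa = −log(8.1 × 10^-6) = 5.092
Henderson–Hasselbalch with mole ratio 0.061/0.542: pH = 5.092 + (-0.949)

pH = 4.14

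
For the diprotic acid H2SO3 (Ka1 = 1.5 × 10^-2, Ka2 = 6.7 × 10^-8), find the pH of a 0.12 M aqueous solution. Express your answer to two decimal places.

pH = 1.45

Since Ka1 ≫ Ka2, the first ionization dominates [H+].
Ka1 = x²/(0.12 − x) = 1.5 × 10^-2
Solving the quadratic: x = (−Ka1 + √(Ka1² + 4·Ka1·C₀))/2 = 3.56 × 10^-2 M
pH = −log(3.56 × 10^-2) = 1.45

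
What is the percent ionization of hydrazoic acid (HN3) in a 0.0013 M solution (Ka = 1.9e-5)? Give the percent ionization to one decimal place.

HN3 ⇌ N3- + H+; let x = [H+] at equilibrium.
Ka = x²/(C₀ − x); solving the quadratic gives x = 1.48 × 10^-4 M.
Fraction ionized = 1.48 × 10^-4 / 0.0013 = 0.1138 → 11.4%

11.4%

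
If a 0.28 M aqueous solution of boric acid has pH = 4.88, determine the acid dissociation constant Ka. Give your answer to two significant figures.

Ka = 6.2 × 10^-10

[H+] = 10^(-4.88) = 1.32 × 10^-5 M
At equilibrium [HA] = 0.28 − 1.32 × 10^-5 = 2.80 × 10^-1 M
Ka = [H+][A-]/[HA] = (1.32 × 10^-5)² / 2.80 × 10^-1 = 6.2 × 10^-10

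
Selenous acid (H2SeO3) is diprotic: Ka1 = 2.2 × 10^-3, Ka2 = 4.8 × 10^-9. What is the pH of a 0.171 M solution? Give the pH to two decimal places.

Ka1 ≫ Ka2, so treat the first dissociation as the only significant source of H+.
Ka1 = x²/(0.171 − x) = 2.2 × 10^-3
Solving the quadratic: x = (−Ka1 + √(Ka1² + 4·Ka1·C₀))/2 = 1.83 × 10^-2 M
pH = −log(1.83 × 10^-2) = 1.74

pH = 1.74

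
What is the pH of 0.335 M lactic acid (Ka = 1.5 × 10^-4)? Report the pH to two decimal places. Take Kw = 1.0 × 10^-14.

CH3CH(OH)COOH ⇌ CH3CH(OH)COO- + H+
Ka = [H+]²/(0.335 − [H+]) = 1.5 × 10^-4
Assume [H+] ≪ 0.335: [H+] ≈ √(1.5 × 10^-4 × 0.335) = 7.09 × 10^-3 M
([H+]/C₀ = 2.1% < 5%, so the approximation holds.)
pH = −log(7.09 × 10^-3) = 2.15

pH = 2.15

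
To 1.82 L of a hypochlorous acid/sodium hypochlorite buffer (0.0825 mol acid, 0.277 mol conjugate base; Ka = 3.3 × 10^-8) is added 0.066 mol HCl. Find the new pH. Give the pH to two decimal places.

pH = 7.63

Added H+ converts OCl- to HOCl: HOCl → 0.149 mol, OCl- → 0.211 mol.
pKa = −log(3.3 × 10^-8) = 7.481
Henderson–Hasselbalch with mole ratio 0.211/0.149: pH = 7.481 + (+0.151)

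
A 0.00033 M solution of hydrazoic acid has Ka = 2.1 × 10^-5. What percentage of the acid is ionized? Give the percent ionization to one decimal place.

22.2%

HN3 ⇌ N3- + H+; let x = [H+] at equilibrium.
Ka = x²/(C₀ − x); solving the quadratic gives x = 7.34 × 10^-5 M.
Fraction ionized = 7.34 × 10^-5 / 0.00033 = 0.2224 → 22.2%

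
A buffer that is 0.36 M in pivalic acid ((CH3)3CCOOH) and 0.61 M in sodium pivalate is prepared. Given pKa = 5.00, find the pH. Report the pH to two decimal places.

pH = 5.23

pH = pKa + log([A⁻]/[HA]) = 5.00 + log(0.61/0.36)
pH = 5.00 + (+0.229) = 5.23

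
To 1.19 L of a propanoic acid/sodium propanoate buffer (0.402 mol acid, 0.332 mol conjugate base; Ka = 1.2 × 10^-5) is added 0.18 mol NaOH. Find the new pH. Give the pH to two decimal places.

pH = 5.28

OH- converts CH3CH2COOH to CH3CH2COO-: CH3CH2COOH → 0.222 mol, CH3CH2COO- → 0.512 mol.
pKa = −log(1.2 × 10^-5) = 4.921
pH = pKa + log(n_CH3CH2COO-/n_CH3CH2COOH) = 4.921 + log(0.512/0.222) = 4.921 + (+0.363)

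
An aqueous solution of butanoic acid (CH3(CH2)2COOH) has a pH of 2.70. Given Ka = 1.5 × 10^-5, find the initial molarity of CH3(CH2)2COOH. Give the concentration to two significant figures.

C₀ = 2.7 × 10^-1 M

[H+] = 10^(-2.70) = 2.00 × 10^-3 M = x
Ka = x²/(C₀ − x) ⇒ C₀ = x + x²/Ka
C₀ = 2.00 × 10^-3 + (2.00 × 10^-3)²/(1.5 × 10^-5) = 2.69 × 10^-1 M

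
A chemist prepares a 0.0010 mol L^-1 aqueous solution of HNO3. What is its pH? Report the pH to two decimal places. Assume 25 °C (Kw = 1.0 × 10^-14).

pH = 3.00

HNO3 is a strong acid and dissociates completely, so [H+] = 0.0010 M.
pH = -log(0.001) = 3.00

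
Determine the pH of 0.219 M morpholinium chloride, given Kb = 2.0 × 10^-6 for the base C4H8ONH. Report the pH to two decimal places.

C4H8ONH2+ is the conjugate acid of the weak base C4H8ONH.
Ka = Kw/Kb = 1.0×10^-14 / 2.0 × 10^-6 = 5.00 × 10^-9
From the ICE table, Ka = x²/(0.219 − x) = 5.00 × 10^-9.
Since Ka ≪ C₀, x ≈ √(Ka·C₀) = 3.31 × 10^-5 M.
Check: 0.015% ionized — well under 5%, approximation valid.
pH = −log[H+] = −log(3.31 × 10^-5) = 4.48

pH = 4.48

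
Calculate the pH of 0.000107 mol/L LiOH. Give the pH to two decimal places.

LiOH is a strong base; [OH-] = 0.000107 M.
pOH = -log(0.000107) = 3.97
pH = 14.00 - 3.97 = 10.03

pH = 10.03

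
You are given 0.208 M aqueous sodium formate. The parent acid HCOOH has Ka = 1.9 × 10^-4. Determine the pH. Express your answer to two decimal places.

HCOO- is the conjugate base of the weak acid HCOOH.
Kb = Kw/Ka = 1.0×10^-14 / 1.9 × 10^-4 = 5.26 × 10^-11
From the ICE table, Kb = [OH-]²/(0.208 − [OH-]) = 5.26 × 10^-11.
Since Kb ≪ C₀, [OH-] ≈ √(Kb·C₀) = 3.31 × 10^-6 M.
pOH = −log(3.31 × 10^-6) = 5.48; pH = 14.00 − 5.48 = 8.52

pH = 8.52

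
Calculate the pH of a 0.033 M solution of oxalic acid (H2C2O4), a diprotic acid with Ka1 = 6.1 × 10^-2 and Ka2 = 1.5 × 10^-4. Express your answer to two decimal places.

Since Ka1 ≫ Ka2, the first ionization dominates [H+].
Ka1 = x²/(0.033 − x) = 6.1 × 10^-2
Solving the quadratic: x = (−Ka1 + √(Ka1² + 4·Ka1·C₀))/2 = 2.38 × 10^-2 M
pH = −log(2.38 × 10^-2) = 1.62

pH = 1.62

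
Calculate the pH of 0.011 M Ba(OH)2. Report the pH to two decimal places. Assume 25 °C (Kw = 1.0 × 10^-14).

pH = 12.34

Ba(OH)2 is a strong base (each formula unit releases 2 OH-); [OH-] = 0.022 M.
pOH = -log(0.022) = 1.66
pH = 14.00 - 1.66 = 12.34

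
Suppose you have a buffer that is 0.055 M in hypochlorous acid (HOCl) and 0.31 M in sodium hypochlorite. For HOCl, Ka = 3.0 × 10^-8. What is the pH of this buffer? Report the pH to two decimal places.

pKa = −log(3.0 × 10^-8) = 7.523
Using pH = pKa + log([base]/[acid]) with [base]/[acid] = 0.31/0.055:
pH = 7.523 + (+0.751) = 8.27

pH = 8.27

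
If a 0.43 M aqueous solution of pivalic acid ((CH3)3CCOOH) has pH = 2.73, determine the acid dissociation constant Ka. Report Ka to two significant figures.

[H+] = 10^(-2.73) = 1.86 × 10^-3 M
At equilibrium [HA] = 0.43 − 1.86 × 10^-3 = 4.28 × 10^-1 M
Ka = [H+][A-]/[HA] = (1.86 × 10^-3)² / 4.28 × 10^-1 = 8.1 × 10^-6

Ka = 8.1 × 10^-6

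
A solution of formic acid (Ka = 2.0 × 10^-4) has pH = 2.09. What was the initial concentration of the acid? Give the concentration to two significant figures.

[H+] = 10^(-2.09) = 8.13 × 10^-3 M = x
Ka = x²/(C₀ − x) ⇒ C₀ = x + x²/Ka
C₀ = 8.13 × 10^-3 + (8.13 × 10^-3)²/(2.0 × 10^-4) = 3.39 × 10^-1 M

C₀ = 3.4 × 10^-1 M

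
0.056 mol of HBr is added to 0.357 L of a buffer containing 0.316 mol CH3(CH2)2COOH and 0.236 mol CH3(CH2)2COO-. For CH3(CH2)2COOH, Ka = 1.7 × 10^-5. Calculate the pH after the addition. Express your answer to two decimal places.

pH = 4.45

After neutralization: n(CH3(CH2)2COOH) = 0.372 mol, n(CH3(CH2)2COO-) = 0.18 mol.
pKa = −log(1.7 × 10^-5) = 4.770
pH = pKa + log([A⁻]/[HA]) = 4.770 + log(0.18/0.372) = 4.770 -0.315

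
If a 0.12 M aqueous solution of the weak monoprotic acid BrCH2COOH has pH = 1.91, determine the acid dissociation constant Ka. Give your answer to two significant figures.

[H+] = 10^(-1.91) = 1.23 × 10^-2 M
At equilibrium [HA] = 0.12 − 1.23 × 10^-2 = 1.08 × 10^-1 M
Ka = [H+][A-]/[HA] = (1.23 × 10^-2)² / 1.08 × 10^-1 = 1.4 × 10^-3

Ka = 1.4 × 10^-3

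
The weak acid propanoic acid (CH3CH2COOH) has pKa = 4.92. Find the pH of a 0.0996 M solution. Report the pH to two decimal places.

pH = 2.96

CH3CH2COOH ⇌ CH3CH2COO- + H+
Ka = 10^(−4.92) = 1.20 × 10^-5
Ka = x²/(0.0996 − x) = 1.20 × 10^-5
Neglecting x in the denominator: x = √(1.20 × 10^-5 × 0.0996) = 1.09 × 10^-3 M
pH = −log(1.09 × 10^-3) = 2.96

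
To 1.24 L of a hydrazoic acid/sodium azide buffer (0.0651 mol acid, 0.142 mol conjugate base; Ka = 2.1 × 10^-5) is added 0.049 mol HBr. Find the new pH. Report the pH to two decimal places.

pH = 4.59

After neutralization: n(HN3) = 0.114 mol, n(N3-) = 0.093 mol.
pKa = −log(2.1 × 10^-5) = 4.678
pH = pKa + log([A⁻]/[HA]) = 4.678 + log(0.093/0.114) = 4.678 -0.088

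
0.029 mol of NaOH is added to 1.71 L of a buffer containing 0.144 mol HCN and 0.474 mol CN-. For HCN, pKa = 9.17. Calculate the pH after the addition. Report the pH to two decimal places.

pH = 9.81

After neutralization: n(HCN) = 0.115 mol, n(CN-) = 0.503 mol.
Henderson–Hasselbalch with mole ratio 0.503/0.115: pH = 9.17 + (+0.641)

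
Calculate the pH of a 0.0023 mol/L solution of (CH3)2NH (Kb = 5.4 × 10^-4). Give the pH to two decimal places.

(CH3)2NH + H2O ⇌ (CH3)2NH2+ + OH-
From the ICE table, Kb = [OH-]²/(0.0023 − [OH-]) = 5.4 × 10^-4.
[OH-] is not negligible relative to C₀; solve [OH-]² + 0.00054·[OH-] − 1.24e-06 = 0.
[OH-] = [−0.00054 + √(0.00054² + 4.97e-06)]/2 = 8.77 × 10^-4 M
pOH = 3.06, so pH = 14.00 − pOH = 10.94

pH = 10.94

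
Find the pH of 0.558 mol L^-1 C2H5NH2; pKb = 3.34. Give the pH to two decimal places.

C2H5NH2 + H2O ⇌ C2H5NH3+ + OH-
Kb = 10^(−3.34) = 4.57 × 10^-4
From the ICE table, Kb = x²/(0.558 − x) = 4.57 × 10^-4.
Neglecting x in the denominator: x = √(4.57 × 10^-4 × 0.558) = 1.60 × 10^-2 M
(x/C₀ = 2.9% < 5%, so the approximation holds.)
pOH = 1.80, so pH = 14.00 − pOH = 12.20

pH = 12.20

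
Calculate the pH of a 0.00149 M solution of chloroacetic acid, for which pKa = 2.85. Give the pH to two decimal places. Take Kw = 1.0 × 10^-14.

ClCH2COOH ⇌ ClCH2COO- + H+
Ka = 10^(−2.85) = 1.41 × 10^-3
Let x = [H+] at equilibrium. Ka = x²/(0.00149 − x).
Here C₀/Ka ≈ 1.06, so the small-x approximation fails. Use the quadratic:
x = [−0.00141 + √(0.00141² + 8.4e-06)]/2 = 9.07 × 10^-4 M
pH = −log(9.07 × 10^-4) = 3.04

pH = 3.04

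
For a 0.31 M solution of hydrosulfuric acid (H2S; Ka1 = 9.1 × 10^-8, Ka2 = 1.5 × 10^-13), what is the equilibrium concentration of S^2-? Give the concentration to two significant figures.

1.5 × 10^-13 M

First ionization gives [H+] ≈ [HS-] = 1.68 × 10^-4 M.
Second step: Ka2 = [H+][S^2-]/[HS-] ≈ [S^2-] (since [H+] ≈ [HS-]).
So [S^2-] ≈ Ka2.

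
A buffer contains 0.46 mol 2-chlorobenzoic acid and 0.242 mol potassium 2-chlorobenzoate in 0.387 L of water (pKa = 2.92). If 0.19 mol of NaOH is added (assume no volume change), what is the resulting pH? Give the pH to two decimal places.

pH = 3.12

OH- converts ClC6H4COOH to ClC6H4COO-: ClC6H4COOH → 0.27 mol, ClC6H4COO- → 0.432 mol.
pH = pKa + log(n_ClC6H4COO-/n_ClC6H4COOH) = 2.92 + log(0.432/0.27) = 2.92 + (+0.204)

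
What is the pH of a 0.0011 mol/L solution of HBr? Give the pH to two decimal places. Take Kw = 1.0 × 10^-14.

pH = 2.96

HBr is a strong acid and dissociates completely, so [H+] = 0.0011 M.
pH = -log(0.0011) = 2.96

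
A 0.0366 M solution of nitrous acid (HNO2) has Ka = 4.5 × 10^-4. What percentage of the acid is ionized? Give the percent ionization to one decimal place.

10.5%

HNO2 ⇌ NO2- + H+; let x = [H+] at equilibrium.
Ka = x²/(C₀ − x); solving the quadratic gives x = 3.84 × 10^-3 M.
Fraction ionized = 3.84 × 10^-3 / 0.0366 = 0.1049 → 10.5%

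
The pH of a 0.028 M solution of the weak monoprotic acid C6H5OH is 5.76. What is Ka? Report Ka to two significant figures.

[H+] = 10^(-5.76) = 1.74 × 10^-6 M
At equilibrium [HA] = 0.028 − 1.74 × 10^-6 = 2.80 × 10^-2 M
Ka = [H+][A-]/[HA] = (1.74 × 10^-6)² / 2.80 × 10^-2 = 1.1 × 10^-10

Ka = 1.1 × 10^-10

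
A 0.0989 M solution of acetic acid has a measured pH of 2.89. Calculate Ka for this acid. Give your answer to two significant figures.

Ka = 1.7 × 10^-5

[H+] = 10^(-2.89) = 1.29 × 10^-3 M
At equilibrium [HA] = 0.0989 − 1.29 × 10^-3 = 9.76 × 10^-2 M
Ka = [H+][A-]/[HA] = (1.29 × 10^-3)² / 9.76 × 10^-2 = 1.7 × 10^-5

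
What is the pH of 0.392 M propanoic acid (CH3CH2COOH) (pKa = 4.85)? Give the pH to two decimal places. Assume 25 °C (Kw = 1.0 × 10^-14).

pH = 2.63

CH3CH2COOH ⇌ CH3CH2COO- + H+
Ka = 10^(−4.85) = 1.41 × 10^-5
Let x = [H+] at equilibrium. Ka = x²/(0.392 − x).
Assume x ≪ 0.392: x ≈ √(1.41 × 10^-5 × 0.392) = 2.35 × 10^-3 M
(x/C₀ = 0.6% < 5%, so the approximation holds.)
pH = −log(2.35 × 10^-3) = 2.63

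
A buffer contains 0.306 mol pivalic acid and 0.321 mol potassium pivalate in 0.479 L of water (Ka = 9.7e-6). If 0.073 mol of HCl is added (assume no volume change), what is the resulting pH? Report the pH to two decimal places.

pH = 4.83

Added H+ converts (CH3)3CCOO- to (CH3)3CCOOH: (CH3)3CCOOH → 0.379 mol, (CH3)3CCOO- → 0.248 mol.
pKa = −log(9.7 × 10^-6) = 5.013
pH = pKa + log(n_(CH3)3CCOO-/n_(CH3)3CCOOH) = 5.013 + log(0.248/0.379) = 5.013 + (-0.184)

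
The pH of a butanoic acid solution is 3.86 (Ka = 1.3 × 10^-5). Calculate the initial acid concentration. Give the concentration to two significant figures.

C₀ = 1.6 × 10^-3 M

[H+] = 10^(-3.86) = 1.38 × 10^-4 M = x
Ka = x²/(C₀ − x) ⇒ C₀ = x + x²/Ka
C₀ = 1.38 × 10^-4 + (1.38 × 10^-4)²/(1.3 × 10^-5) = 1.60 × 10^-3 M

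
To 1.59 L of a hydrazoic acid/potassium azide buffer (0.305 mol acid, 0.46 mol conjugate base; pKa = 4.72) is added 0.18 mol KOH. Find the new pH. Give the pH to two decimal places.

After neutralization: n(HN3) = 0.125 mol, n(N3-) = 0.64 mol.
Henderson–Hasselbalch with mole ratio 0.64/0.125: pH = 4.72 + (+0.709)

pH = 5.43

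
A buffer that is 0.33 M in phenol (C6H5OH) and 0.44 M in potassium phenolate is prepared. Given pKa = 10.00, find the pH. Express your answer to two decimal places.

pH = 10.12

Henderson–Hasselbalch: pH = pKa + log([C6H5O-]/[C6H5OH]) = 10.00 + log(0.44/0.33)
pH = 10.00 + (+0.125) = 10.12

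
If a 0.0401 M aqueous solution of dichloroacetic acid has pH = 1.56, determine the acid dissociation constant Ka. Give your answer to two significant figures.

[H+] = 10^(-1.56) = 2.75 × 10^-2 M
At equilibrium [HA] = 0.0401 − 2.75 × 10^-2 = 1.26 × 10^-2 M
Ka = [H+][A-]/[HA] = (2.75 × 10^-2)² / 1.26 × 10^-2 = 6.0 × 10^-2

Ka = 6.0 × 10^-2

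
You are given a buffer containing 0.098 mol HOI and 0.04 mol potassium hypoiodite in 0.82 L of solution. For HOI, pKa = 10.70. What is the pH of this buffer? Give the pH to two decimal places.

Henderson–Hasselbalch: pH = pKa + log([OI-]/[HOI]) = 10.70 + log(0.04/0.098)
pH = 10.70 + (-0.389) = 10.31

pH = 10.31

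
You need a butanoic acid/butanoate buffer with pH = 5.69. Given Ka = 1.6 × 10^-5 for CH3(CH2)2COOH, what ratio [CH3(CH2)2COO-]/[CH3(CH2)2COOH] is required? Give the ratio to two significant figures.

ratio = 7.8

pKa = -log(1.6 × 10^-5) = 4.796
pH = pKa + log(r) ⇒ log(r) = 5.69 − 4.796 = +0.894
r = [CH3(CH2)2COO-]/[CH3(CH2)2COOH] = 10^(+0.894) = 7.83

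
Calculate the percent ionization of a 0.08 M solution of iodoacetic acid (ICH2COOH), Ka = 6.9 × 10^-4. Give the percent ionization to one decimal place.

8.9%

ICH2COOH ⇌ ICH2COO- + H+; let x = [H+] at equilibrium.
Ka = x²/(C₀ − x); solving the quadratic gives x = 7.09 × 10^-3 M.
Fraction ionized = 7.09 × 10^-3 / 0.08 = 0.0886 → 8.9%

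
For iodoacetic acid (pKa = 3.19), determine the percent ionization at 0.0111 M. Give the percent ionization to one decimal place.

21.4%

ICH2COOH ⇌ ICH2COO- + H+; let x = [H+] at equilibrium.
Ka = 10^(−3.19) = 6.46 × 10^-4
Solve x² + 0.000646x − 7.17e-06 = 0 → x = 2.37 × 10^-3 M
Fraction ionized = 2.37 × 10^-3 / 0.0111 = 0.2135 → 21.4%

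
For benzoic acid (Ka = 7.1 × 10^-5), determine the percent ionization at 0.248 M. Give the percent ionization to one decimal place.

1.7%

C6H5COOH ⇌ C6H5COO- + H+; let x = [H+] at equilibrium.
x ≈ √(Ka·C₀) = √(7.1 × 10^-5 × 0.248) = 4.20 × 10^-3 M
% ionization = x/C₀ × 100% = 4.20 × 10^-3/0.248 × 100% = 1.7%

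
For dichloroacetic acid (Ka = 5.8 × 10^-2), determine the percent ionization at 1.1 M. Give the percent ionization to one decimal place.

Cl2CHCOOH ⇌ Cl2CHCOO- + H+; let x = [H+] at equilibrium.
Solve x² + 0.058x − 0.0638 = 0 → x = 2.25 × 10^-1 M
% ionization = x/C₀ × 100% = 2.25 × 10^-1/1.1 × 100% = 20.5%

20.5%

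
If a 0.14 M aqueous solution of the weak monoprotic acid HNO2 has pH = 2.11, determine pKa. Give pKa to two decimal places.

pKa = 3.34

[H+] = 10^(-2.11) = 7.76 × 10^-3 M
At equilibrium [HA] = 0.14 − 7.76 × 10^-3 = 1.32 × 10^-1 M
Ka = [H+][A-]/[HA] = (7.76 × 10^-3)² / 1.32 × 10^-1 = 4.56 × 10^-4
pKa = -log(4.56 × 10^-4) = 3.34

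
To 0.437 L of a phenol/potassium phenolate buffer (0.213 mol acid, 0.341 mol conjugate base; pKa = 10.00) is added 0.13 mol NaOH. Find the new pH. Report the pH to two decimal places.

After neutralization: n(C6H5OH) = 0.083 mol, n(C6H5O-) = 0.471 mol.
pH = pKa + log(n_C6H5O-/n_C6H5OH) = 10.00 + log(0.471/0.083) = 10.00 + (+0.754)

pH = 10.75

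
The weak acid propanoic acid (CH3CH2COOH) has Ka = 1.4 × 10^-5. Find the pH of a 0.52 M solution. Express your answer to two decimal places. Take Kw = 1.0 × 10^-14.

CH3CH2COOH ⇌ CH3CH2COO- + H+
Ka = [H+]²/(0.52 − [H+]) = 1.4 × 10^-5
Neglecting [H+] in the denominator: [H+] = √(1.4 × 10^-5 × 0.52) = 2.70 × 10^-3 M
pH = −log[H+] = −log(2.70 × 10^-3) = 2.57

pH = 2.57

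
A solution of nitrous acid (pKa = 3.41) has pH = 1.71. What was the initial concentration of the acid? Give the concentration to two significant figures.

C₀ = 1.0 M

[H+] = 10^(-1.71) = 1.95 × 10^-2 M = x
Ka = 10^(−3.41) = 3.89 × 10^-4
Ka = x²/(C₀ − x) ⇒ C₀ = x + x²/Ka
C₀ = 1.95 × 10^-2 + (1.95 × 10^-2)²/(3.89 × 10^-4) = 9.97 × 10^-1 M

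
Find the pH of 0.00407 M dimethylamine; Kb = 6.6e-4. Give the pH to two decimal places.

pH = 11.13

(CH3)2NH + H2O ⇌ (CH3)2NH2+ + OH-
Let x = [OH-] at equilibrium. Kb = x²/(0.00407 − x).
x is not negligible relative to C₀; solve x² + 0.00066·x − 2.69e-06 = 0.
x = (−Kb + √(Kb² + 4·Kb·C₀))/2 = 1.34 × 10^-3 M
pOH = −log(1.34 × 10^-3) = 2.87; pH = 14.00 − 2.87 = 11.13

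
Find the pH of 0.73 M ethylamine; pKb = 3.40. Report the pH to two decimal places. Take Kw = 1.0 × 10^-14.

pH = 12.23

C2H5NH2 + H2O ⇌ C2H5NH3+ + OH-
Kb = 10^(−3.40) = 3.98 × 10^-4
Kb = [OH-]²/(0.73 − [OH-]) = 3.98 × 10^-4
Assume [OH-] ≪ 0.73: [OH-] ≈ √(3.98 × 10^-4 × 0.73) = 1.70 × 10^-2 M
pOH = −log(1.70 × 10^-2) = 1.77; pH = 14.00 − 1.77 = 12.23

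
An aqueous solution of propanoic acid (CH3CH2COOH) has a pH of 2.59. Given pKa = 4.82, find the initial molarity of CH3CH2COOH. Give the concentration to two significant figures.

C₀ = 4.4 × 10^-1 M

[H+] = 10^(-2.59) = 2.57 × 10^-3 M = x
Ka = 10^(−4.82) = 1.51 × 10^-5
Ka = x²/(C₀ − x) ⇒ C₀ = x + x²/Ka
C₀ = 2.57 × 10^-3 + (2.57 × 10^-3)²/(1.51 × 10^-5) = 4.40 × 10^-1 M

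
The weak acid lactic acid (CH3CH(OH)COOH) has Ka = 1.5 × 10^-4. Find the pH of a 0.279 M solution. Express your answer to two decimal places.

pH = 2.19

CH3CH(OH)COOH ⇌ CH3CH(OH)COO- + H+
Ka = [H+]²/(0.279 − [H+]) = 1.5 × 10^-4
Since Ka ≪ C₀, [H+] ≈ √(Ka·C₀) = 6.47 × 10^-3 M.
([H+]/C₀ = 2.3% < 5%, so the approximation holds.)
pH = −log(6.47 × 10^-3) = 2.19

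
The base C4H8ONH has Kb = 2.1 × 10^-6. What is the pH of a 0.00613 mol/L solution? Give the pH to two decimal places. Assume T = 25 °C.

pH = 10.05

C4H8ONH + H2O ⇌ C4H8ONH2+ + OH-
From the ICE table, Kb = [OH-]²/(0.00613 − [OH-]) = 2.1 × 10^-6.
Since Kb ≪ C₀, [OH-] ≈ √(Kb·C₀) = 1.13 × 10^-4 M.
([OH-]/C₀ = 1.9% < 5%, so the approximation holds.)
pOH = −log(1.13 × 10^-4) = 3.95; pH = 14.00 − 3.95 = 10.05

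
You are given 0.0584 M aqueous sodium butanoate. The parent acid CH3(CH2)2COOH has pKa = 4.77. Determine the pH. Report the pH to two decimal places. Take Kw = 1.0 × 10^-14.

pH = 8.77

CH3(CH2)2COO- is the conjugate base of the weak acid CH3(CH2)2COOH.
Ka = 10^(−4.77) = 1.70 × 10^-5
Kb = Kw/Ka = 1.0×10^-14 / 1.70 × 10^-5 = 5.88 × 10^-10
Let x = [OH-] at equilibrium. Kb = x²/(0.0584 − x).
Neglecting x in the denominator: x = √(5.88 × 10^-10 × 0.0584) = 5.86 × 10^-6 M
pOH = −log(5.86 × 10^-6) = 5.23; pH = 14.00 − 5.23 = 8.77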